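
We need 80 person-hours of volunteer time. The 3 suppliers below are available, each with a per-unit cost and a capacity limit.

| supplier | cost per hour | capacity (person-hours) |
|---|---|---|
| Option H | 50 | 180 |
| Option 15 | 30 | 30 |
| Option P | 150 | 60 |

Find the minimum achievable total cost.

3400

Cheapest first:
Option 15 at 30: take all 30 person-hours → 50 still needed.
Take 50 from Option H at 50 to finish.
Option P: unused.
Cost = 30×30 + 50×50 = 3400.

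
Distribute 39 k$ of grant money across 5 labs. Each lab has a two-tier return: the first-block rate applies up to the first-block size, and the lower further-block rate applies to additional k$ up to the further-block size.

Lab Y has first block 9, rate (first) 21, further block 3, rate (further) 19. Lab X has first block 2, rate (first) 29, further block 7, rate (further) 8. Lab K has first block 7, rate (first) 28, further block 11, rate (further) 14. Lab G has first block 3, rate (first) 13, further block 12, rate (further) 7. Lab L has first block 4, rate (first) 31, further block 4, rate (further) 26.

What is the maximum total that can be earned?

868

Order all 10 blocks by rate: Lab L/T1 31 > Lab X/T1 29 > Lab K/T1 28 > Lab L/T2 26 > Lab Y/T1 21 > Lab Y/T2 19 > Lab K/T2 14 > Lab G/T1 13 > Lab X/T2 8 > Lab G/T2 7.
Lab L T1 at 31: fill all 4 ; 35 left.
Fill Lab X T1 block (2 at 29) ; 33 left.
Fill Lab K T1 block (7 at 28) ; 26 left.
Fill Lab L T2 block (4 at 26) ; 22 left.
Lab Y T1 at 21: fill all 9 ; 13 left.
Lab Y/T2 (19): +3 ; 10 left.
10 remain; put them into Lab K T2 at 14.
Total = 31×4 + 29×2 + 28×7 + 26×4 + 21×9 + 19×3 + 14×10 = 868.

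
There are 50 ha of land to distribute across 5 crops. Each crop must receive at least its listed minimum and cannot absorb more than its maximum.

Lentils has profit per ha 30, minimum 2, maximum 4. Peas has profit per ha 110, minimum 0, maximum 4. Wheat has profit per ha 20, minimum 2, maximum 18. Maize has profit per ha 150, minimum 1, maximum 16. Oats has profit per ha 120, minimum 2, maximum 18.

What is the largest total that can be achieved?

Meeting every minimum uses 2+0+2+1+2 = 7 ha, leaving 43.
Rank by profit per ha: Maize 150 > Oats 120 > Peas 110 > Lentils 30 > Wheat 20.
Maize: +15 to 16 (cap) ; 28 left.
Give Oats 16 more to hit its cap of 18 ; 12 left.
Peas: +4 to 4 (cap) ; 8 left.
Give Lentils 2 more to hit its cap of 4 ; 6 left.
Only 6 left; Wheat takes them to reach 8.
Total = 30×4 + 110×4 + 20×8 + 150×16 + 120×18 = 5280.

5280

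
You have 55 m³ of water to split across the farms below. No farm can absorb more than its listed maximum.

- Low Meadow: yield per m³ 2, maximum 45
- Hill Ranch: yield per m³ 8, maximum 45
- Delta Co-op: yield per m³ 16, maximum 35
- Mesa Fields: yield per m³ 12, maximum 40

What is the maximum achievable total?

800

Highest yield per m³ first: Delta Co-op 16 > Mesa Fields 12 > Hill Ranch 8 > Low Meadow 2.
Delta Co-op: +35 to 35 (cap) — 20 left.
Only 20 left; Mesa Fields takes them to reach 20.
Total = 16×35 + 12×20 = 800.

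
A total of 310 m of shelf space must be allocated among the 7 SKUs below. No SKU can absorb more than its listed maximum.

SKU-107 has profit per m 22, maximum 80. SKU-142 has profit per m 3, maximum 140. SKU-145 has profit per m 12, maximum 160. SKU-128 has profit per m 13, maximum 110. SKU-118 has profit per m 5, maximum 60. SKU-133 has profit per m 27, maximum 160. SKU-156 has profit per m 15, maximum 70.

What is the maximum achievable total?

7130

Rank by profit per m: SKU-133 27 > SKU-107 22 > SKU-156 15 > SKU-128 13 > SKU-145 12 > SKU-118 5 > SKU-142 3.
SKU-133: +160 to 160 (cap) — 150 left.
SKU-107: +80 to 80 (cap) — 70 left.
SKU-156 takes 70 to reach its cap of 70 — 0 left.
Total = 22×80 + 27×160 + 15×70 = 7130.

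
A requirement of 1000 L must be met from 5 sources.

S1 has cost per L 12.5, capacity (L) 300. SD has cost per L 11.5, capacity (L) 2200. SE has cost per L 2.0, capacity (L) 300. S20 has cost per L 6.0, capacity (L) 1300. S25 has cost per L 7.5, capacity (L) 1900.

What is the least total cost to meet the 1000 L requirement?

4800

Cheapest first:
Take 300 from SE at 2.0 → need 700 more.
S20 (6.0): take the remaining 700 → done.
S25, SD, S1: unused.
Cost = 300×2.0 + 700×6.0 = 4800.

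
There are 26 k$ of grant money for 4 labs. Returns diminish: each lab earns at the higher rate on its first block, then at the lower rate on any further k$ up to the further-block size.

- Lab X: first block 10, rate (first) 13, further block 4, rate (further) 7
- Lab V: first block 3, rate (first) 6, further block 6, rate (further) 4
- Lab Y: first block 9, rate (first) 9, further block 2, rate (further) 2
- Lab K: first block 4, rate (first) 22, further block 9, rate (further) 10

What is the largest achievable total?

Treat each block as its own option and order by rate: Lab K/first 22 > Lab X/first 13 > Lab K/second 10 > Lab Y/first 9 > Lab X/second 7 > Lab V/first 6 > Lab V/second 4 > Lab Y/second 2.
Fill Lab K first block (4 at 22) — 22 left.
Fill Lab X first block (10 at 13) — 12 left.
Fill Lab K second block (9 at 10) — 3 left.
Lab Y first at 9: only 3 left, fill 3.
Total = 22×4 + 13×10 + 10×9 + 9×3 = 335.

335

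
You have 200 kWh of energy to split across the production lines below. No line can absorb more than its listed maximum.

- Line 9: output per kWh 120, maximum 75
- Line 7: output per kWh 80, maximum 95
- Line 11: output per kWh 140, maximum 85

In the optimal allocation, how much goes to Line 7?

Rank by output per kWh: Line 11 140 > Line 9 120 > Line 7 80.
Give Line 11 85 to hit its cap of 85 ; 115 left.
Give Line 9 75 to hit its cap of 75 ; 40 left.
Only 40 left; Line 7 takes them to reach 40.

40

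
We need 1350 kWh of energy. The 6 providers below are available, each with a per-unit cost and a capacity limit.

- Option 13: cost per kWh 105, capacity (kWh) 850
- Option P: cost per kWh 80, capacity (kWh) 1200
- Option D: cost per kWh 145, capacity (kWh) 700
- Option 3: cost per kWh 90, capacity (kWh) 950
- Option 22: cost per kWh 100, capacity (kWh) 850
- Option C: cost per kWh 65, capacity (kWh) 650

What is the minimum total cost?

Use providers in increasing cost order.
Option C (65): use full 650 → 700 kWh to go.
Option P at 80: take 700 of its 1200 → requirement met.
Option 3, Option 22, Option 13, Option D: unused.
Cost = 650×65 + 700×80 = 98250.

98250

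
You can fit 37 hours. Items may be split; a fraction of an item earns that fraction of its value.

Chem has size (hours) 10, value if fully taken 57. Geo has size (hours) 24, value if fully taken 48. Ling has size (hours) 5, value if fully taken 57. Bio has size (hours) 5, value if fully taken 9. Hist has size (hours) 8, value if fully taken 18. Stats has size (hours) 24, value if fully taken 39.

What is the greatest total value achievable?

160

Sort by value density: Ling 57/5≈11.4, Chem 57/10≈5.7, Hist 18/8≈2.25, Geo 48/24≈2, Bio 9/5≈1.8, Stats 39/24≈1.62.
Ling: take in full, 5 hours for value 57 ; 32 left.
Chem: take in full, 10 hours for value 57 ; 22 left.
Hist: take in full, 8 hours for value 18 ; 14 left.
14 hours left: a 14/24 share of Geo gives 48×14/24 = 28.
Total value = 160.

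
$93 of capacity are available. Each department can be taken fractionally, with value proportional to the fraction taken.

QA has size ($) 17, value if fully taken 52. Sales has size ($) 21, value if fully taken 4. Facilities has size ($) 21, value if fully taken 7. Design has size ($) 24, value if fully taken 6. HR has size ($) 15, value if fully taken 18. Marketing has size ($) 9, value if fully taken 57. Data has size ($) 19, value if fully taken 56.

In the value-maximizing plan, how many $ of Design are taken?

12

Sort by value density: Marketing 57/9≈6.33, QA 52/17≈3.06, Data 56/19≈2.95, HR 18/15≈1.2, Facilities 7/21≈0.333, Design 6/24≈0.25, Sales 4/21≈0.19.
Take all of Marketing (9 $, value 57) — 84 $ left.
QA: take in full, 17 $ for value 52 — 67 left.
All 19 $ of Data fit (value 56) — 48 remain.
Take all of HR (15 $, value 18) — 33 $ left.
Facilities: take in full, 21 $ for value 7 — 12 left.
12 $ left: a 12/24 share of Design gives 6×12/24 = 3.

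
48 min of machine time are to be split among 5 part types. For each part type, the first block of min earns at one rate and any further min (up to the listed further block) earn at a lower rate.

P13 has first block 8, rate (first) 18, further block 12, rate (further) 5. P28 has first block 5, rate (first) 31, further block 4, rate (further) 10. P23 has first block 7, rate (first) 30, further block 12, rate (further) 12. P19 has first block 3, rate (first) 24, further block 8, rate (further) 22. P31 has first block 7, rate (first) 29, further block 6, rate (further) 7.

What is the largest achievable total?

1080

Treat each block as its own option and order by rate: P28/tier1 31 > P23/tier1 30 > P31/tier1 29 > P19/tier1 24 > P19/tier2 22 > P13/tier1 18 > P23/tier2 12 > P28/tier2 10 > P31/tier2 7 > P13/tier2 5.
P28/tier1 (31): +5 — 43 left.
P23 tier1 at 30: fill all 7 — 36 left.
P31 tier1 at 29: fill all 7 — 29 left.
P19/tier1 (24): +3 — 26 left.
Fill P19 tier2 block (8 at 22) — 18 left.
P13/tier1 (18): +8 — 10 left.
P23 tier2 at 12: only 10 left, fill 10.
Total = 31×5 + 30×7 + 29×7 + 24×3 + 22×8 + 18×8 + 12×10 = 1080.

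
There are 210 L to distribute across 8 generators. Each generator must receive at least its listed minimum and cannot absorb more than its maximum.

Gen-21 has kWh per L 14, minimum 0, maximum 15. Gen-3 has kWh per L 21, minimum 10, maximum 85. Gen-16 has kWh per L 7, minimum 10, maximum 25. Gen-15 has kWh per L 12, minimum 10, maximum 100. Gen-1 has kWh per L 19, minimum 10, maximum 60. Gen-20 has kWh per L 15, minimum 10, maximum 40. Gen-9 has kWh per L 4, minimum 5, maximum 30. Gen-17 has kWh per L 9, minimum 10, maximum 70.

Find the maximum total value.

Meeting every minimum uses 0+10+10+10+10+10+5+10 = 65 L, leaving 145.
Order the generators by kWh per L: Gen-3 21 > Gen-1 19 > Gen-20 15 > Gen-21 14 > Gen-15 12 > Gen-17 9 > Gen-16 7 > Gen-9 4.
Gen-3: +75 to 85 (cap) → 70 left.
Gen-1: +50 to 60 (cap) → 20 left.
Only 20 left; Gen-20 takes them to reach 30.
Total = 21×85 + 7×10 + 12×10 + 19×60 + 15×30 + 4×5 + 9×10 = 3675.

3675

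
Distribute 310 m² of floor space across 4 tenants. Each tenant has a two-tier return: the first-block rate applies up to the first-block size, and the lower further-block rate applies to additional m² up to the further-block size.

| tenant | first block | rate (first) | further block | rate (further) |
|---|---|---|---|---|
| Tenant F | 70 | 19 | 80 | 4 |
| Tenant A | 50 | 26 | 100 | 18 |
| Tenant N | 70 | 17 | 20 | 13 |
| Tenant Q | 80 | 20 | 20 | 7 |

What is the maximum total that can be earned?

6200

Treat each block as its own option and order by rate: Tenant A/first 26 > Tenant Q/first 20 > Tenant F/first 19 > Tenant A/second 18 > Tenant N/first 17 > Tenant N/second 13 > Tenant Q/second 7 > Tenant F/second 4.
Tenant A/first (26): +50 ; 260 left.
Tenant Q/first (20): +80 ; 180 left.
Fill Tenant F first block (70 at 19) ; 110 left.
Tenant A/second (18): +100 ; 10 left.
Tenant N first at 17: only 10 left, fill 10.
Total = 26×50 + 20×80 + 19×70 + 18×100 + 17×10 = 6200.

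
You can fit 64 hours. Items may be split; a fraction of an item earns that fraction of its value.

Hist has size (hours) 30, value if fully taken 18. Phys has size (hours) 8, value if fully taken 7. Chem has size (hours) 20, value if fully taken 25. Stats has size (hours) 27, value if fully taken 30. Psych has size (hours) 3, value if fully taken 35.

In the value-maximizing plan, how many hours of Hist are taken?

6

Best value per unit of size first: Psych 35/3≈11.7, Chem 25/20≈1.25, Stats 30/27≈1.11, Phys 7/8≈0.875, Hist 18/30≈0.6.
Psych: take in full, 3 hours for value 35 ; 61 left.
Take all of Chem (20 hours, value 25) ; 41 hours left.
All 27 hours of Stats fit (value 30) ; 14 remain.
Phys: take in full, 8 hours for value 7 ; 6 left.
6 hours left: a 6/30 share of Hist gives 18×6/30 = 3.6.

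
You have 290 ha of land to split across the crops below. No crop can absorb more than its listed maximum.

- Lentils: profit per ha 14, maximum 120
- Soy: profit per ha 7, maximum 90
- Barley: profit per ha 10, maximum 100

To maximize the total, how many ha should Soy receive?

Order the crops by profit per ha: Lentils 14 > Barley 10 > Soy 7.
Lentils: +120 to 120 (cap) → 170 left.
Give Barley 100 to hit its cap of 100 → 70 left.
Soy has room for 90 but only 70 remain, so it gets 70.

70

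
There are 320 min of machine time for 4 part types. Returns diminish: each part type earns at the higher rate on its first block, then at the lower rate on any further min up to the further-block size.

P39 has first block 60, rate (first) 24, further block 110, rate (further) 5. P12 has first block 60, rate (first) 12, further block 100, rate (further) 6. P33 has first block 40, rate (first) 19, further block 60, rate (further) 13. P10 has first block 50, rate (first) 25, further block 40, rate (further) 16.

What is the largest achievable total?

5650

Rank every tier by rate: P10/tier1 25 > P39/tier1 24 > P33/tier1 19 > P10/tier2 16 > P33/tier2 13 > P12/tier1 12 > P12/tier2 6 > P39/tier2 5.
Fill P10 tier1 block (50 at 25) → 270 left.
Fill P39 tier1 block (60 at 24) → 210 left.
P33/tier1 (19): +40 → 170 left.
Fill P10 tier2 block (40 at 16) → 130 left.
Fill P33 tier2 block (60 at 13) → 70 left.
Fill P12 tier1 block (60 at 12) → 10 left.
P12 tier2 at 6: only 10 left, fill 10.
Total = 25×50 + 24×60 + 19×40 + 16×40 + 13×60 + 12×60 + 6×10 = 5650.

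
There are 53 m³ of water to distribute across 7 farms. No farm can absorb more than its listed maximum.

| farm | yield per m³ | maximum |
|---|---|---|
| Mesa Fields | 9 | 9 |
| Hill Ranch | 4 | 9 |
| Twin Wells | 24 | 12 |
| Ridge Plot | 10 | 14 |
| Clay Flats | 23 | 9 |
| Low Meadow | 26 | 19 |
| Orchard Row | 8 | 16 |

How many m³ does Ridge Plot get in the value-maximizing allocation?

13

Order the farms by yield per m³: Low Meadow 26 > Twin Wells 24 > Clay Flats 23 > Ridge Plot 10 > Mesa Fields 9 > Orchard Row 8 > Hill Ranch 4.
Low Meadow takes 19 to reach its cap of 19 → 34 left.
Twin Wells: +12 to 12 (cap) → 22 left.
Clay Flats takes 9 to reach its cap of 9 → 13 left.
Ridge Plot has room for 14 but only 13 remain, so it gets 13.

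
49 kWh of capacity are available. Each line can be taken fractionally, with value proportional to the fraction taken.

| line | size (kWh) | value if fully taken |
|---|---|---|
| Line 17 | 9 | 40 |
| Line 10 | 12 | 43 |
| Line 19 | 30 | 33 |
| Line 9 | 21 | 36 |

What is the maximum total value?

126.7

Sort by value density: Line 17 40/9≈4.44, Line 10 43/12≈3.58, Line 9 36/21≈1.71, Line 19 33/30≈1.1.
All 9 kWh of Line 17 fit (value 40) ; 40 remain.
All 12 kWh of Line 10 fit (value 43) ; 28 remain.
Take all of Line 9 (21 kWh, value 36) ; 7 kWh left.
7 kWh left: a 7/30 share of Line 19 gives 33×7/30 = 7.7.
Total value = 126.7.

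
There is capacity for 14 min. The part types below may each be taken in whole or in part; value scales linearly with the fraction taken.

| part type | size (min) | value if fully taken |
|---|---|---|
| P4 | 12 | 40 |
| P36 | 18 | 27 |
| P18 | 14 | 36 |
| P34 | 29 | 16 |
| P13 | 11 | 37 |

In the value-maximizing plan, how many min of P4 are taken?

3

Rank by value-to-size ratio: P13 37/11≈3.36, P4 40/12≈3.33, P18 36/14≈2.57, P36 27/18≈1.5, P34 16/29≈0.552.
Take all of P13 (11 min, value 37) ; 3 min left.
3 min left: a 3/12 share of P4 gives 40×3/12 = 10.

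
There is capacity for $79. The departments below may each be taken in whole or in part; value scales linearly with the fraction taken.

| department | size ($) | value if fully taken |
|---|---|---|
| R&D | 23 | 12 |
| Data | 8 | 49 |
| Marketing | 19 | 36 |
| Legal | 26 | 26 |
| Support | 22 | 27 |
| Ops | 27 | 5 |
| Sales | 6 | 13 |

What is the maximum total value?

149

Rank by value-to-size ratio: Data 49/8≈6.12, Sales 13/6≈2.17, Marketing 36/19≈1.89, Support 27/22≈1.23, Legal 26/26≈1, R&D 12/23≈0.522, Ops 5/27≈0.185.
All 8 $ of Data fit (value 49) → 71 remain.
Take all of Sales (6 $, value 13) → 65 $ left.
Marketing: take in full, 19 $ for value 36 → 46 left.
Take all of Support (22 $, value 27) → 24 $ left.
24 $ left: a 24/26 share of Legal gives 26×24/26 = 24.
Total value = 149.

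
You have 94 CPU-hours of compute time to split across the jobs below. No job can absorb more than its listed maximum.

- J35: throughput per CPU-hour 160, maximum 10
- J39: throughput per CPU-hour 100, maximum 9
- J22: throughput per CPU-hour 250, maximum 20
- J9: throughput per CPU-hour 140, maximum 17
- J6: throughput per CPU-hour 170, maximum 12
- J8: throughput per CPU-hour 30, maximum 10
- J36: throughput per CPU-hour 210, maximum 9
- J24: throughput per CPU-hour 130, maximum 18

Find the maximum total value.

Rank by throughput per CPU-hour: J22 250 > J36 210 > J6 170 > J35 160 > J9 140 > J24 130 > J39 100 > J8 30.
J22: +20 to 20 (cap) — 74 left.
Give J36 9 to hit its cap of 9 — 65 left.
J6: +12 to 12 (cap) — 53 left.
J35: +10 to 10 (cap) — 43 left.
J9: +17 to 17 (cap) — 26 left.
J24: +18 to 18 (cap) — 8 left.
J39: +8 (room for 9) → 8. Pool exhausted.
Total = 160×10 + 100×8 + 250×20 + 140×17 + 170×12 + 210×9 + 130×18 = 16050.

16050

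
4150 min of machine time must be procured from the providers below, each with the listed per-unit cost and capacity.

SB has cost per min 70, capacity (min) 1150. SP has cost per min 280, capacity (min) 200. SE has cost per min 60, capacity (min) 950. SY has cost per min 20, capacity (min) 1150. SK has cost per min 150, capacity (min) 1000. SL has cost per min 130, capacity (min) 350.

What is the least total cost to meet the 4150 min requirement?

288500

Cheapest first:
SY (20): use full 1150 ; 3000 min to go.
SE (60): use full 950 ; 2050 min to go.
SB (70): use full 1150 ; 900 min to go.
SL (130): use full 350 ; 550 min to go.
SK (150): take the remaining 550 ; done.
SP: unused.
Cost = 1150×20 + 950×60 + 1150×70 + 350×130 + 550×150 = 288500.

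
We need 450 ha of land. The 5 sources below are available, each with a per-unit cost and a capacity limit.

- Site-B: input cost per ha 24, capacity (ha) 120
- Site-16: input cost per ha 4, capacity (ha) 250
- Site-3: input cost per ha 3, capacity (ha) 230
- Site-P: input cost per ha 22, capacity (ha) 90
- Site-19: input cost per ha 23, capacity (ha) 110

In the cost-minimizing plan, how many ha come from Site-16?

Use sources in increasing cost order.
Take 230 from Site-3 at 3 ; need 220 more.
Site-16 (4): take the remaining 220 ; done.
Site-P, Site-19, Site-B: unused.

220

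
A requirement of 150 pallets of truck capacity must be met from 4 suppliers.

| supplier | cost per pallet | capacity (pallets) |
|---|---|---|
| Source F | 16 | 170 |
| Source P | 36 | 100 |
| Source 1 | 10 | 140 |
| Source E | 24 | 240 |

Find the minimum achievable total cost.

1560

Cheapest first:
Source 1 at 10: take all 140 pallets — 10 still needed.
Take 10 from Source F at 16 to finish.
Source E, Source P: unused.
Cost = 140×10 + 10×16 = 1560.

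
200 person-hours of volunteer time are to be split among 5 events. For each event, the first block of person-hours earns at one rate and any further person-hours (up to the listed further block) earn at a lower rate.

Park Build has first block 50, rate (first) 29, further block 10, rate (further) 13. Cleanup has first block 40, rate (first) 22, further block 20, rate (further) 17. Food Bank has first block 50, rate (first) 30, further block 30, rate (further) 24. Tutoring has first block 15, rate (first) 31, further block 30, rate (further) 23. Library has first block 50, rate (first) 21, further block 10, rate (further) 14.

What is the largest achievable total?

Rank every tier by rate: Tutoring/tier1 31 > Food Bank/tier1 30 > Park Build/tier1 29 > Food Bank/tier2 24 > Tutoring/tier2 23 > Cleanup/tier1 22 > Library/tier1 21 > Cleanup/tier2 17 > Library/tier2 14 > Park Build/tier2 13.
Tutoring tier1 at 31: fill all 15 → 185 left.
Fill Food Bank tier1 block (50 at 30) → 135 left.
Park Build/tier1 (29): +50 → 85 left.
Food Bank/tier2 (24): +30 → 55 left.
Tutoring/tier2 (23): +30 → 25 left.
Cleanup/tier1: +25 of 40 at 22; pool empty.
Total = 31×15 + 30×50 + 29×50 + 24×30 + 23×30 + 22×25 = 5375.

5375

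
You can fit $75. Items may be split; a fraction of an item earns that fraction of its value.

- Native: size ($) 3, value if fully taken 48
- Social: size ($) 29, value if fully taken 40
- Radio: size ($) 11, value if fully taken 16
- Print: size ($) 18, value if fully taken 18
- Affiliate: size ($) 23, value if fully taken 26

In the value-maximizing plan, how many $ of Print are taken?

Best value per unit of size first: Native 48/3≈16, Radio 16/11≈1.45, Social 40/29≈1.38, Affiliate 26/23≈1.13, Print 18/18≈1.
Take all of Native (3 $, value 48) → 72 $ left.
Take all of Radio (11 $, value 16) → 61 $ left.
Social: take in full, 29 $ for value 40 → 32 left.
Affiliate: take in full, 23 $ for value 26 → 9 left.
Only 9 $ remain; take 9/18 of Print for value 18×9/18 = 9.

9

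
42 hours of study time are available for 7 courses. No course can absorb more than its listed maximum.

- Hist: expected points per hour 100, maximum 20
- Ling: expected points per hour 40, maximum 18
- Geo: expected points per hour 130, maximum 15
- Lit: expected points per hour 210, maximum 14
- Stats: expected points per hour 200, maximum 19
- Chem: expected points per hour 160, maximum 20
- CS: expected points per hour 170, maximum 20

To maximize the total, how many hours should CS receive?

Rank by expected points per hour: Lit 210 > Stats 200 > CS 170 > Chem 160 > Geo 130 > Hist 100 > Ling 40.
Give Lit 14 to hit its cap of 14 — 28 left.
Stats takes 19 to reach its cap of 19 — 9 left.
CS: +9 (room for 20) → 9. Pool exhausted.

9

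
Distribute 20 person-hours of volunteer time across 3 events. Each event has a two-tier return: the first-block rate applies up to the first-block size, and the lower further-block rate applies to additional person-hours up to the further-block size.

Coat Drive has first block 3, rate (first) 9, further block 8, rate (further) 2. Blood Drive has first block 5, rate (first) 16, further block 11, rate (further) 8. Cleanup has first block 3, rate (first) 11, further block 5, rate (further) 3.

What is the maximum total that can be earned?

212

Rank every tier by rate: Blood Drive/T1 16 > Cleanup/T1 11 > Coat Drive/T1 9 > Blood Drive/T2 8 > Cleanup/T2 3 > Coat Drive/T2 2.
Fill Blood Drive T1 block (5 at 16) — 15 left.
Fill Cleanup T1 block (3 at 11) — 12 left.
Coat Drive T1 at 9: fill all 3 — 9 left.
Blood Drive/T2: +9 of 11 at 8; pool empty.
Total = 16×5 + 11×3 + 9×3 + 8×9 = 212.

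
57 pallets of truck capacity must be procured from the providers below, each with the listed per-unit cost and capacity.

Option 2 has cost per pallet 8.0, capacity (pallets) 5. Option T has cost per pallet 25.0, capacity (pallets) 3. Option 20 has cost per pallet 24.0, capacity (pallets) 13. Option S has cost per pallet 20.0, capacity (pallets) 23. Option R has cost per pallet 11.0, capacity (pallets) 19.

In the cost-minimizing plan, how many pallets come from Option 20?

Fill from the cheapest provider first.
Option 2 (8.0): use full 5 → 52 pallets to go.
Option R at 11.0: take all 19 pallets → 33 still needed.
Option S at 20.0: take all 23 pallets → 10 still needed.
Option 20 (24.0): take the remaining 10 → done.
Option T: unused.

10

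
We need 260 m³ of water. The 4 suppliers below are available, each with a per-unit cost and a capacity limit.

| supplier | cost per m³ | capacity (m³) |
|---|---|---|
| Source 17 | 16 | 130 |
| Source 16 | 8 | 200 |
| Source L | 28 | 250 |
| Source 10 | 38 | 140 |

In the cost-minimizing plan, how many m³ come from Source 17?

Fill from the cheapest supplier first.
Source 16 at 8: take all 200 m³ → 60 still needed.
Take 60 from Source 17 at 16 to finish.
Source L, Source 10: unused.

60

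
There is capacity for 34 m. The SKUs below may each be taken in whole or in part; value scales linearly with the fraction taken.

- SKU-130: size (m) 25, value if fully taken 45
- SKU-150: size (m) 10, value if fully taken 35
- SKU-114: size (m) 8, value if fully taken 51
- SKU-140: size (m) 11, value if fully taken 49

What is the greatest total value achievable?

144

Sort by value density: SKU-114 51/8≈6.38, SKU-140 49/11≈4.45, SKU-150 35/10≈3.5, SKU-130 45/25≈1.8.
Take all of SKU-114 (8 m, value 51) — 26 m left.
All 11 m of SKU-140 fit (value 49) — 15 remain.
All 10 m of SKU-150 fit (value 35) — 5 remain.
5 m left: a 5/25 share of SKU-130 gives 45×5/25 = 9.
Total value = 144.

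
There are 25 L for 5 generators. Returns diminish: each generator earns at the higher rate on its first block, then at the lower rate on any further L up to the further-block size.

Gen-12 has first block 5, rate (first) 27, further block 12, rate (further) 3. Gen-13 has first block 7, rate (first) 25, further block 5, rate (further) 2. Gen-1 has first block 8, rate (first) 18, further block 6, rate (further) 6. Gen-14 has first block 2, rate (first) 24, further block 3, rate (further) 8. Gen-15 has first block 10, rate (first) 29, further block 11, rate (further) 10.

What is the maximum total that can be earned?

666

Order all 10 blocks by rate: Gen-15/first 29 > Gen-12/first 27 > Gen-13/first 25 > Gen-14/first 24 > Gen-1/first 18 > Gen-15/second 10 > Gen-14/second 8 > Gen-1/second 6 > Gen-12/second 3 > Gen-13/second 2.
Gen-15 first at 29: fill all 10 → 15 left.
Gen-12/first (27): +5 → 10 left.
Fill Gen-13 first block (7 at 25) → 3 left.
Gen-14 first at 24: fill all 2 → 1 left.
Gen-1/first: +1 of 8 at 18; pool empty.
Total = 29×10 + 27×5 + 25×7 + 24×2 + 18×1 = 666.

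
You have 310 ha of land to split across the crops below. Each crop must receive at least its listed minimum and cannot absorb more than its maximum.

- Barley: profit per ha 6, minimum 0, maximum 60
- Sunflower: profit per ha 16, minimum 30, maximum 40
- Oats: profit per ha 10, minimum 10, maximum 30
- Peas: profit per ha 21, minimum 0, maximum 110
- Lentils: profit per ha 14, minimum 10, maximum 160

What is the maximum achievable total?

Meeting every minimum uses 0+30+10+0+10 = 50 ha, leaving 260.
Highest profit per ha first: Peas 21 > Sunflower 16 > Lentils 14 > Oats 10 > Barley 6.
Peas takes 110 more to reach its cap of 110 → 150 left.
Sunflower: +10 to 40 (cap) → 140 left.
Lentils: +140 (room for 150) → 150. Pool exhausted.
Total = 16×40 + 10×10 + 21×110 + 14×150 = 5150.

5150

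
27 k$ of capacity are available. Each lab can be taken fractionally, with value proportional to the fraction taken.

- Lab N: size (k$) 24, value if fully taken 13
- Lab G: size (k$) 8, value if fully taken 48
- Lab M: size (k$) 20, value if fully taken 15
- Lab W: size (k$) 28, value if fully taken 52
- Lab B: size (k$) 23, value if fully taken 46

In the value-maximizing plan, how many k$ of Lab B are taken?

19

Rank by value-to-size ratio: Lab G 48/8≈6, Lab B 46/23≈2, Lab W 52/28≈1.86, Lab M 15/20≈0.75, Lab N 13/24≈0.542.
All 8 k$ of Lab G fit (value 48) — 19 remain.
Fill the last 19 k$ with part of Lab B: 19/23 of it earns 38.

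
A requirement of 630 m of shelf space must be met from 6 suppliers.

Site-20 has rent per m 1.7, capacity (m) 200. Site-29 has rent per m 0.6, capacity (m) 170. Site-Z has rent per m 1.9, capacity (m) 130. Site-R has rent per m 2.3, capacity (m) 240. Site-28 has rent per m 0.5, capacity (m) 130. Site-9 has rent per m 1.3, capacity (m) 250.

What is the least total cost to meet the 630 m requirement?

628

Use suppliers in increasing cost order.
Take 130 from Site-28 at 0.5 ; need 500 more.
Site-29 at 0.6: take all 170 m ; 330 still needed.
Take 250 from Site-9 at 1.3 ; need 80 more.
Site-20 (1.7): take the remaining 80 ; done.
Site-Z, Site-R: unused.
Cost = 130×0.5 + 170×0.6 + 250×1.3 + 80×1.7 = 628.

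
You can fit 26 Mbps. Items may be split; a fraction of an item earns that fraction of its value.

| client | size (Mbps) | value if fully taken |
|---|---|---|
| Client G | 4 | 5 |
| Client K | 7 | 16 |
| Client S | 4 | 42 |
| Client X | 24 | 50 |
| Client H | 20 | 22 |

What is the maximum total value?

Sort by value density: Client S 42/4≈10.5, Client K 16/7≈2.29, Client X 50/24≈2.08, Client G 5/4≈1.25, Client H 22/20≈1.1.
Client S: take in full, 4 Mbps for value 42 → 22 left.
Client K: take in full, 7 Mbps for value 16 → 15 left.
15 Mbps left: a 15/24 share of Client X gives 50×15/24 = 31.25.
Total value = 89.25.

89.25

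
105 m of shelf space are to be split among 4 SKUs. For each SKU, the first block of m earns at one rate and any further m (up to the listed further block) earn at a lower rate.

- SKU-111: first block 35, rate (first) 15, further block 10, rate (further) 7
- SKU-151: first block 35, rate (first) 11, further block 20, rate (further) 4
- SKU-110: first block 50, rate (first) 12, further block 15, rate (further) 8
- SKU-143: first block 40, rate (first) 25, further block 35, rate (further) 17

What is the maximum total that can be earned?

Treat each block as its own option and order by rate: SKU-143/T1 25 > SKU-143/T2 17 > SKU-111/T1 15 > SKU-110/T1 12 > SKU-151/T1 11 > SKU-110/T2 8 > SKU-111/T2 7 > SKU-151/T2 4.
Fill SKU-143 T1 block (40 at 25) — 65 left.
SKU-143/T2 (17): +35 — 30 left.
30 remain; put them into SKU-111 T1 at 15.
Total = 25×40 + 17×35 + 15×30 = 2045.

2045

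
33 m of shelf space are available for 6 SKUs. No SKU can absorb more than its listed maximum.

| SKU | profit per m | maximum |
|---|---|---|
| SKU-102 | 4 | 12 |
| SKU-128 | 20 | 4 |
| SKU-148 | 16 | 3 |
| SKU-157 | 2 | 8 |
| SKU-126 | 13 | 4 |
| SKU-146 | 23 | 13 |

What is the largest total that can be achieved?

515

Highest profit per m first: SKU-146 23 > SKU-128 20 > SKU-148 16 > SKU-126 13 > SKU-102 4 > SKU-157 2.
SKU-146: +13 to 13 (cap) → 20 left.
SKU-128 takes 4 to reach its cap of 4 → 16 left.
SKU-148 takes 3 to reach its cap of 3 → 13 left.
SKU-126: +4 to 4 (cap) → 9 left.
Only 9 left; SKU-102 takes them to reach 9.
Total = 4×9 + 20×4 + 16×3 + 13×4 + 23×13 = 515.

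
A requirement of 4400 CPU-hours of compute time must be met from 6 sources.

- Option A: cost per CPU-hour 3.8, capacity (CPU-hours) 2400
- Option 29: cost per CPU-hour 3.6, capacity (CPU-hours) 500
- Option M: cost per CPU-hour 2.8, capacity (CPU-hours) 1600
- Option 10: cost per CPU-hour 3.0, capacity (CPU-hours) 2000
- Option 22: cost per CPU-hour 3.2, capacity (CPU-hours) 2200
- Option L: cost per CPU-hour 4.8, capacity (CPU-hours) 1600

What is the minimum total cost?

Cheapest first:
Take 1600 from Option M at 2.8 → need 2800 more.
Option 10 (3.0): use full 2000 → 800 CPU-hours to go.
Option 22 at 3.2: take 800 of its 2200 → requirement met.
Option 29, Option A, Option L: unused.
Cost = 1600×2.8 + 2000×3.0 + 800×3.2 = 13040.

13040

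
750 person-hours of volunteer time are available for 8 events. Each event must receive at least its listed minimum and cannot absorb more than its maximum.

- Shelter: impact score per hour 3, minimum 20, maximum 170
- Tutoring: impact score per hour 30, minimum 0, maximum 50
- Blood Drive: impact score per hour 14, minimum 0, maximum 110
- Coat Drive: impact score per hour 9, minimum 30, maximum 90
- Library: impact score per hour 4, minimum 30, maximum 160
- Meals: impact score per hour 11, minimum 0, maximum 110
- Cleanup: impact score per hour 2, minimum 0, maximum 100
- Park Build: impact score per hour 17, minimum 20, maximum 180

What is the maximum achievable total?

8910

Meeting every minimum uses 20+0+0+30+30+0+0+20 = 100 person-hours, leaving 650.
Order the events by impact score per hour: Tutoring 30 > Park Build 17 > Blood Drive 14 > Meals 11 > Coat Drive 9 > Library 4 > Shelter 3 > Cleanup 2.
Give Tutoring 50 more to hit its cap of 50 — 600 left.
Give Park Build 160 more to hit its cap of 180 — 440 left.
Give Blood Drive 110 more to hit its cap of 110 — 330 left.
Meals takes 110 more to reach its cap of 110 — 220 left.
Give Coat Drive 60 more to hit its cap of 90 — 160 left.
Library takes 130 more to reach its cap of 160 — 30 left.
Shelter: +30 (room for 150) → 50. Pool exhausted.
Total = 3×50 + 30×50 + 14×110 + 9×90 + 4×160 + 11×110 + 17×180 = 8910.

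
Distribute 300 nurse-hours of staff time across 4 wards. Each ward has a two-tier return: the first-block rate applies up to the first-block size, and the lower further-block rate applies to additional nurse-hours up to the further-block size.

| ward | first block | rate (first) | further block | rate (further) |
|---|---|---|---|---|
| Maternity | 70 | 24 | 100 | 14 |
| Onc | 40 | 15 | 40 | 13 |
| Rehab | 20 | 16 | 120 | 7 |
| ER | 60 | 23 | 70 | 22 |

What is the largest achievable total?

Treat each block as its own option and order by rate: Maternity/T1 24 > ER/T1 23 > ER/T2 22 > Rehab/T1 16 > Onc/T1 15 > Maternity/T2 14 > Onc/T2 13 > Rehab/T2 7.
Maternity/T1 (24): +70 → 230 left.
ER/T1 (23): +60 → 170 left.
ER T2 at 22: fill all 70 → 100 left.
Rehab T1 at 16: fill all 20 → 80 left.
Onc/T1 (15): +40 → 40 left.
Maternity/T2: +40 of 100 at 14; pool empty.
Total = 24×70 + 23×60 + 22×70 + 16×20 + 15×40 + 14×40 = 6080.

6080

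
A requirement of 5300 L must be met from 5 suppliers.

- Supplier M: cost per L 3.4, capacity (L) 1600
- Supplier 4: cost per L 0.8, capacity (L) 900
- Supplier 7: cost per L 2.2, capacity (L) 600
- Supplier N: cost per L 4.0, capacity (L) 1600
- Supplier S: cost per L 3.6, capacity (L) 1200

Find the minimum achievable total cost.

15800

Use suppliers in increasing cost order.
Take 900 from Supplier 4 at 0.8 — need 4400 more.
Take 600 from Supplier 7 at 2.2 — need 3800 more.
Supplier M at 3.4: take all 1600 L — 2200 still needed.
Supplier S at 3.6: take all 1200 L — 1000 still needed.
Supplier N at 4.0: take 1000 of its 1600 — requirement met.
Cost = 900×0.8 + 600×2.2 + 1600×3.4 + 1200×3.6 + 1000×4.0 = 15800.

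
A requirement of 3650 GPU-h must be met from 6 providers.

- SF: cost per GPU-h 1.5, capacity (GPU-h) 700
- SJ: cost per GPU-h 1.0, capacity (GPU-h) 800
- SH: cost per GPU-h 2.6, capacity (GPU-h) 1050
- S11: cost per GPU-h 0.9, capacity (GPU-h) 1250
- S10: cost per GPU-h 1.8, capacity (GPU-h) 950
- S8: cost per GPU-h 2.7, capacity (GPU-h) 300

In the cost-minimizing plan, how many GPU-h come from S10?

900

Fill from the cheapest provider first.
S11 at 0.9: take all 1250 GPU-h → 2400 still needed.
Take 800 from SJ at 1.0 → need 1600 more.
Take 700 from SF at 1.5 → need 900 more.
S10 at 1.8: take 900 of its 950 → requirement met.
SH, S8: unused.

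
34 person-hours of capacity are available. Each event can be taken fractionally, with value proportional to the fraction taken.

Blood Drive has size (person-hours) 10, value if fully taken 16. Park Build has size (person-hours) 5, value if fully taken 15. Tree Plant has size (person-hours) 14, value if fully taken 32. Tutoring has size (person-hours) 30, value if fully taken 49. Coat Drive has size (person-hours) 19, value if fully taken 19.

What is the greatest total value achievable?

Best value per unit of size first: Park Build 15/5≈3, Tree Plant 32/14≈2.29, Tutoring 49/30≈1.63, Blood Drive 16/10≈1.6, Coat Drive 19/19≈1.
All 5 person-hours of Park Build fit (value 15) → 29 remain.
Tree Plant: take in full, 14 person-hours for value 32 → 15 left.
Only 15 person-hours remain; take 15/30 of Tutoring for value 49×15/30 = 24.5.
Total value = 71.5.

71.5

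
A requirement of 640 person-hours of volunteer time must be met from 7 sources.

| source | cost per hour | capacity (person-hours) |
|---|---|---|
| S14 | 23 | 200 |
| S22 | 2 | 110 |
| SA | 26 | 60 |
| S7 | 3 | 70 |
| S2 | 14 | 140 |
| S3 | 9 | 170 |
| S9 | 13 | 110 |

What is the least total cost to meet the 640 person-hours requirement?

Fill from the cheapest source first.
Take 110 from S22 at 2 → need 530 more.
S7 at 3: take all 70 person-hours → 460 still needed.
S3 (9): use full 170 → 290 person-hours to go.
S9 (13): use full 110 → 180 person-hours to go.
S2 at 14: take all 140 person-hours → 40 still needed.
S14 (23): take the remaining 40 → done.
SA: unused.
Cost = 110×2 + 70×3 + 170×9 + 110×13 + 140×14 + 40×23 = 6270.

6270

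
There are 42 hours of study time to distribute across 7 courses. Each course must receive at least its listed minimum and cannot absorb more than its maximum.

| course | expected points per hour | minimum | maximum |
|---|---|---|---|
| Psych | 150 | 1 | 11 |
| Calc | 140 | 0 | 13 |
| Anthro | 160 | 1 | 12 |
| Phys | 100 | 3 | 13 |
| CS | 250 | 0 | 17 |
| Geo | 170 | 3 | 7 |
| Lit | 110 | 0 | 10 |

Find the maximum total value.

Meeting every minimum uses 1+0+1+3+0+3+0 = 8 hours, leaving 34.
Order the courses by expected points per hour: CS 250 > Geo 170 > Anthro 160 > Psych 150 > Calc 140 > Lit 110 > Phys 100.
CS: +17 to 17 (cap) — 17 left.
Give Geo 4 more to hit its cap of 7 — 13 left.
Anthro takes 11 more to reach its cap of 12 — 2 left.
Psych has room for 10 more but only 2 remain, so it gets 3.
Total = 150×3 + 160×12 + 100×3 + 250×17 + 170×7 = 8110.

8110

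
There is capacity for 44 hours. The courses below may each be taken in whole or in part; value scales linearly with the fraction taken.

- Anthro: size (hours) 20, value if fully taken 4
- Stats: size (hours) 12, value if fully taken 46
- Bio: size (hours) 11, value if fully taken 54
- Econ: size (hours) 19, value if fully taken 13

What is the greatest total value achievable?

113.4

Rank by value-to-size ratio: Bio 54/11≈4.91, Stats 46/12≈3.83, Econ 13/19≈0.684, Anthro 4/20≈0.2.
Bio: take in full, 11 hours for value 54 → 33 left.
Take all of Stats (12 hours, value 46) → 21 hours left.
Econ: take in full, 19 hours for value 13 → 2 left.
Only 2 hours remain; take 2/20 of Anthro for value 4×2/20 = 0.4.
Total value = 113.4.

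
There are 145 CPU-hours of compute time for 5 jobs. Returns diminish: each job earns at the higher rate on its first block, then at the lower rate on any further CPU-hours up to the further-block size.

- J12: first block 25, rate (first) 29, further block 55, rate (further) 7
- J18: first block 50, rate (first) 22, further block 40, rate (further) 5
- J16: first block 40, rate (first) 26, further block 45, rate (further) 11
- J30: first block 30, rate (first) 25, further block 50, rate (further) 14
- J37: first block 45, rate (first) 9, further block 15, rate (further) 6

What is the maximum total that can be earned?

3615

Treat each block as its own option and order by rate: J12/tier1 29 > J16/tier1 26 > J30/tier1 25 > J18/tier1 22 > J30/tier2 14 > J16/tier2 11 > J37/tier1 9 > J12/tier2 7 > J37/tier2 6 > J18/tier2 5.
J12 tier1 at 29: fill all 25 — 120 left.
Fill J16 tier1 block (40 at 26) — 80 left.
Fill J30 tier1 block (30 at 25) — 50 left.
J18 tier1 at 22: fill all 50 — 0 left.
Total = 29×25 + 26×40 + 25×30 + 22×50 = 3615.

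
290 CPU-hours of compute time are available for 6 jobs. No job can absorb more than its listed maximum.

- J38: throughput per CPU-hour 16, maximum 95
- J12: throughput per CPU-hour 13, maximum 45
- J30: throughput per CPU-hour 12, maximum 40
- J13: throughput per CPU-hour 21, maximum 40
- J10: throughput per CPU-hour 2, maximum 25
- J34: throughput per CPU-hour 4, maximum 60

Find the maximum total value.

3685

Rank by throughput per CPU-hour: J13 21 > J38 16 > J12 13 > J30 12 > J34 4 > J10 2.
Give J13 40 to hit its cap of 40 ; 250 left.
J38: +95 to 95 (cap) ; 155 left.
J12 takes 45 to reach its cap of 45 ; 110 left.
J30: +40 to 40 (cap) ; 70 left.
J34 takes 60 to reach its cap of 60 ; 10 left.
Only 10 left; J10 takes them to reach 10.
Total = 16×95 + 13×45 + 12×40 + 21×40 + 2×10 + 4×60 = 3685.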